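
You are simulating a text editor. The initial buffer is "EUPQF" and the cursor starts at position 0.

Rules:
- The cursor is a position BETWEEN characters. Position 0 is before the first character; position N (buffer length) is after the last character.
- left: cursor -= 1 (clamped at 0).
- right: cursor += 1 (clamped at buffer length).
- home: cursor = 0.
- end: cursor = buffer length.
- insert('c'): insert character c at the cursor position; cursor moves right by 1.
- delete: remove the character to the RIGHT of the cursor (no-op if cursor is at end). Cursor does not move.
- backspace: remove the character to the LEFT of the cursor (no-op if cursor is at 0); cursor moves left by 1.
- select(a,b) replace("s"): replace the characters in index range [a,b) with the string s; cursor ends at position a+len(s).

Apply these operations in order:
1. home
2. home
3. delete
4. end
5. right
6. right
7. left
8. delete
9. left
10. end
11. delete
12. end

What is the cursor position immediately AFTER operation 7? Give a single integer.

Answer: 3

Derivation:
After op 1 (home): buf='EUPQF' cursor=0
After op 2 (home): buf='EUPQF' cursor=0
After op 3 (delete): buf='UPQF' cursor=0
After op 4 (end): buf='UPQF' cursor=4
After op 5 (right): buf='UPQF' cursor=4
After op 6 (right): buf='UPQF' cursor=4
After op 7 (left): buf='UPQF' cursor=3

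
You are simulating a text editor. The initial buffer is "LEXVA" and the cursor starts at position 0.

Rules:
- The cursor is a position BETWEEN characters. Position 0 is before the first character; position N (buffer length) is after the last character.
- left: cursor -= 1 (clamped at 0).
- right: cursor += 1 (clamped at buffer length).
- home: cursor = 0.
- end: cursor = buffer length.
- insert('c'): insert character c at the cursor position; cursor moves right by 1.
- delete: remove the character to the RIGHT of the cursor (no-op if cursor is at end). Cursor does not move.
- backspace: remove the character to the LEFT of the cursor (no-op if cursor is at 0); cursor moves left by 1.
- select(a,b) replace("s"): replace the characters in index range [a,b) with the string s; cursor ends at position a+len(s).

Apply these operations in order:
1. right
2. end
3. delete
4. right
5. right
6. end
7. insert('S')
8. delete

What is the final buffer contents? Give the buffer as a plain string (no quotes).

After op 1 (right): buf='LEXVA' cursor=1
After op 2 (end): buf='LEXVA' cursor=5
After op 3 (delete): buf='LEXVA' cursor=5
After op 4 (right): buf='LEXVA' cursor=5
After op 5 (right): buf='LEXVA' cursor=5
After op 6 (end): buf='LEXVA' cursor=5
After op 7 (insert('S')): buf='LEXVAS' cursor=6
After op 8 (delete): buf='LEXVAS' cursor=6

Answer: LEXVAS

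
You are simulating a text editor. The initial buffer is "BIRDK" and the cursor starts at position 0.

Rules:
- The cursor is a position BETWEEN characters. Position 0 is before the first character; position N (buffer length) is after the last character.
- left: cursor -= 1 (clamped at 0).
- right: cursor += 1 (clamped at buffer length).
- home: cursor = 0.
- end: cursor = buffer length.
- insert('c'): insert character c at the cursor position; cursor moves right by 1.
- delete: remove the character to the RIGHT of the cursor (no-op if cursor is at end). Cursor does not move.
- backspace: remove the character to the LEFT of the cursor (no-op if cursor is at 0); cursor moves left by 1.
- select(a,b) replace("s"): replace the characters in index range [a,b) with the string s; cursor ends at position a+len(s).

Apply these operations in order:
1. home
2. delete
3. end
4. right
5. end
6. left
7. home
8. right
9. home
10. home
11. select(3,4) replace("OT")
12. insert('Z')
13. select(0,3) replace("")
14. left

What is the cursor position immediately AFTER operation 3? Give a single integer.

Answer: 4

Derivation:
After op 1 (home): buf='BIRDK' cursor=0
After op 2 (delete): buf='IRDK' cursor=0
After op 3 (end): buf='IRDK' cursor=4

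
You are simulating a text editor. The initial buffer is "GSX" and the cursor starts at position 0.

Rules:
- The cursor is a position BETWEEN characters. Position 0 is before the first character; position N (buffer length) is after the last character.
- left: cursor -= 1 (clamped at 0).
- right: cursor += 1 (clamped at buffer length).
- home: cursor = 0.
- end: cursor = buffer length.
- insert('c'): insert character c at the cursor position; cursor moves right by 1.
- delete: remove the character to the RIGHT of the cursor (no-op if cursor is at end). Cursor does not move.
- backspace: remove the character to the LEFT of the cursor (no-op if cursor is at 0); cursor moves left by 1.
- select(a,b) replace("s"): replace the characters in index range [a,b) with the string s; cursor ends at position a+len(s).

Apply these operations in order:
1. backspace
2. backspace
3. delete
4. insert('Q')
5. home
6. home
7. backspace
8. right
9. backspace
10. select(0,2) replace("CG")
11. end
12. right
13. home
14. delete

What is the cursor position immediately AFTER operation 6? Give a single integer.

After op 1 (backspace): buf='GSX' cursor=0
After op 2 (backspace): buf='GSX' cursor=0
After op 3 (delete): buf='SX' cursor=0
After op 4 (insert('Q')): buf='QSX' cursor=1
After op 5 (home): buf='QSX' cursor=0
After op 6 (home): buf='QSX' cursor=0

Answer: 0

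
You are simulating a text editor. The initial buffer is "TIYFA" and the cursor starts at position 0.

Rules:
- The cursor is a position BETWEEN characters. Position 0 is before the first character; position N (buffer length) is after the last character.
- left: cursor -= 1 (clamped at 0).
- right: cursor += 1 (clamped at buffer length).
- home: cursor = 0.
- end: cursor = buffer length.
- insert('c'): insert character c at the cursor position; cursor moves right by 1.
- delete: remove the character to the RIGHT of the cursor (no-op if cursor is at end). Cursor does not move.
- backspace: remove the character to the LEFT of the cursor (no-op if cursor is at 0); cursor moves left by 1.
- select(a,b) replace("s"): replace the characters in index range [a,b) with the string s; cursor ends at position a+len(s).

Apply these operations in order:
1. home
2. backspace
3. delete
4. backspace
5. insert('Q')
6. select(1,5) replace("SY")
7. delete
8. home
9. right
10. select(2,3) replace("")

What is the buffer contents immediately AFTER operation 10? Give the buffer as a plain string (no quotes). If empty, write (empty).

Answer: QS

Derivation:
After op 1 (home): buf='TIYFA' cursor=0
After op 2 (backspace): buf='TIYFA' cursor=0
After op 3 (delete): buf='IYFA' cursor=0
After op 4 (backspace): buf='IYFA' cursor=0
After op 5 (insert('Q')): buf='QIYFA' cursor=1
After op 6 (select(1,5) replace("SY")): buf='QSY' cursor=3
After op 7 (delete): buf='QSY' cursor=3
After op 8 (home): buf='QSY' cursor=0
After op 9 (right): buf='QSY' cursor=1
After op 10 (select(2,3) replace("")): buf='QS' cursor=2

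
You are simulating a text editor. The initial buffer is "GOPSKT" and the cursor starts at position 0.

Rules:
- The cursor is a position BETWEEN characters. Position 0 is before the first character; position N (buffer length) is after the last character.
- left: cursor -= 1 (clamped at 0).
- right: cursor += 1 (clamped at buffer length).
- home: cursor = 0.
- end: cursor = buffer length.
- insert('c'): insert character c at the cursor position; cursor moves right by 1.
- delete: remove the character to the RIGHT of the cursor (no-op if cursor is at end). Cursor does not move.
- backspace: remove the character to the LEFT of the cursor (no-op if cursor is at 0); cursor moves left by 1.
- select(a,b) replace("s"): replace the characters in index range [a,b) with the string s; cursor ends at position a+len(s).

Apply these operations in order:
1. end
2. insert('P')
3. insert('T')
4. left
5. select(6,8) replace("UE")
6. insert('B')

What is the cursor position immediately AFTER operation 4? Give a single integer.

After op 1 (end): buf='GOPSKT' cursor=6
After op 2 (insert('P')): buf='GOPSKTP' cursor=7
After op 3 (insert('T')): buf='GOPSKTPT' cursor=8
After op 4 (left): buf='GOPSKTPT' cursor=7

Answer: 7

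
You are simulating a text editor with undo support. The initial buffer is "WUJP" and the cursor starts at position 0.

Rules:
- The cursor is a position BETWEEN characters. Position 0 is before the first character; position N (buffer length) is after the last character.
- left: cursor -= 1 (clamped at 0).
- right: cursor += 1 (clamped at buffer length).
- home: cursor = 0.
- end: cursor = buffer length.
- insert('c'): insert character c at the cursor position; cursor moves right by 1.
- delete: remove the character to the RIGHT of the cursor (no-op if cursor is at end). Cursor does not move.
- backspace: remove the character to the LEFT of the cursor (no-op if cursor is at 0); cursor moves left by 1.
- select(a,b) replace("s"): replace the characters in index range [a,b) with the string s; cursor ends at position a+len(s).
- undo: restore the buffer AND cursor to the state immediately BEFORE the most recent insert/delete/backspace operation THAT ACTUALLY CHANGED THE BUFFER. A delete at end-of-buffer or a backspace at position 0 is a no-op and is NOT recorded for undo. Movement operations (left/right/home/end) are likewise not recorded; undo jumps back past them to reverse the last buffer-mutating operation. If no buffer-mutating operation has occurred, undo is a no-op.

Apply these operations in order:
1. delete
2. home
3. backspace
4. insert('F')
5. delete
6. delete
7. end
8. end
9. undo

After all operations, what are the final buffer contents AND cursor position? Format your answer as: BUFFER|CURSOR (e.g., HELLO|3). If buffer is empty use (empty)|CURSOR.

After op 1 (delete): buf='UJP' cursor=0
After op 2 (home): buf='UJP' cursor=0
After op 3 (backspace): buf='UJP' cursor=0
After op 4 (insert('F')): buf='FUJP' cursor=1
After op 5 (delete): buf='FJP' cursor=1
After op 6 (delete): buf='FP' cursor=1
After op 7 (end): buf='FP' cursor=2
After op 8 (end): buf='FP' cursor=2
After op 9 (undo): buf='FJP' cursor=1

Answer: FJP|1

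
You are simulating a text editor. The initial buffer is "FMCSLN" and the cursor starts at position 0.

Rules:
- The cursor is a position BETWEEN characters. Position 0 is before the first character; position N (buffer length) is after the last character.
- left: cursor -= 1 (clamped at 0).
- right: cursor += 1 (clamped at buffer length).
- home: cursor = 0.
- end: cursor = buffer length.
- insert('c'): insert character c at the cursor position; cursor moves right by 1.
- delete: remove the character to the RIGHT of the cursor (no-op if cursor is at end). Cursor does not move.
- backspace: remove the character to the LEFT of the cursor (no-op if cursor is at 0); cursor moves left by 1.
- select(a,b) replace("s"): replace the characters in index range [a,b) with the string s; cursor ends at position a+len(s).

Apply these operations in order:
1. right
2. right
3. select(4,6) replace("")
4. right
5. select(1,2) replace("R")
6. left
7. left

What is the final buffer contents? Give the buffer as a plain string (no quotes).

Answer: FRCS

Derivation:
After op 1 (right): buf='FMCSLN' cursor=1
After op 2 (right): buf='FMCSLN' cursor=2
After op 3 (select(4,6) replace("")): buf='FMCS' cursor=4
After op 4 (right): buf='FMCS' cursor=4
After op 5 (select(1,2) replace("R")): buf='FRCS' cursor=2
After op 6 (left): buf='FRCS' cursor=1
After op 7 (left): buf='FRCS' cursor=0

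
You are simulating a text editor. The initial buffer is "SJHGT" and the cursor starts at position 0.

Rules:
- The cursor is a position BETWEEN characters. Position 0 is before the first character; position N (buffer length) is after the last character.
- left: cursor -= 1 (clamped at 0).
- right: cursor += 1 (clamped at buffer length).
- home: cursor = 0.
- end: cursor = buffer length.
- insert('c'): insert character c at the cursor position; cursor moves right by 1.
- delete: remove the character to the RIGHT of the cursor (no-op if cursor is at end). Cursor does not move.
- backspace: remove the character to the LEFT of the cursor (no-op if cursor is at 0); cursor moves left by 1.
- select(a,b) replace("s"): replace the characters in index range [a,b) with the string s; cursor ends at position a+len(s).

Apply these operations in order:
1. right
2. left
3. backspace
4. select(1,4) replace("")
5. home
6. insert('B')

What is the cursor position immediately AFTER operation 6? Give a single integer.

After op 1 (right): buf='SJHGT' cursor=1
After op 2 (left): buf='SJHGT' cursor=0
After op 3 (backspace): buf='SJHGT' cursor=0
After op 4 (select(1,4) replace("")): buf='ST' cursor=1
After op 5 (home): buf='ST' cursor=0
After op 6 (insert('B')): buf='BST' cursor=1

Answer: 1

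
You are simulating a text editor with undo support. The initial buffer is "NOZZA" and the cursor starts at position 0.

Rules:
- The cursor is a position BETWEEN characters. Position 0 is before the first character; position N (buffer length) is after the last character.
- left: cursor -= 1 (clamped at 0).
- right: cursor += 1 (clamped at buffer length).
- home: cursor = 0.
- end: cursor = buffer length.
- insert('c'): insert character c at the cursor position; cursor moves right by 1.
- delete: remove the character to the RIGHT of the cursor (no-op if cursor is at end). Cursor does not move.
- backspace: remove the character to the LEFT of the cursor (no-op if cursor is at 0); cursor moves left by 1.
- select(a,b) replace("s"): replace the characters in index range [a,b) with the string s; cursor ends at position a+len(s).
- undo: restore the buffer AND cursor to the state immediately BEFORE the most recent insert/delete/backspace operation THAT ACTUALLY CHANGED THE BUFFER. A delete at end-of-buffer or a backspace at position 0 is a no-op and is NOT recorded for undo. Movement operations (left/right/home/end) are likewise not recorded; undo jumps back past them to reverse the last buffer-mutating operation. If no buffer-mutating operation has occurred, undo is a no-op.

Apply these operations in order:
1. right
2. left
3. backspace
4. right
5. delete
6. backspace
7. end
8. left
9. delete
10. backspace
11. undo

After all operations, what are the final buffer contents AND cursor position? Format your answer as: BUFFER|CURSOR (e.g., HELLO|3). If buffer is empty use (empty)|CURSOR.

After op 1 (right): buf='NOZZA' cursor=1
After op 2 (left): buf='NOZZA' cursor=0
After op 3 (backspace): buf='NOZZA' cursor=0
After op 4 (right): buf='NOZZA' cursor=1
After op 5 (delete): buf='NZZA' cursor=1
After op 6 (backspace): buf='ZZA' cursor=0
After op 7 (end): buf='ZZA' cursor=3
After op 8 (left): buf='ZZA' cursor=2
After op 9 (delete): buf='ZZ' cursor=2
After op 10 (backspace): buf='Z' cursor=1
After op 11 (undo): buf='ZZ' cursor=2

Answer: ZZ|2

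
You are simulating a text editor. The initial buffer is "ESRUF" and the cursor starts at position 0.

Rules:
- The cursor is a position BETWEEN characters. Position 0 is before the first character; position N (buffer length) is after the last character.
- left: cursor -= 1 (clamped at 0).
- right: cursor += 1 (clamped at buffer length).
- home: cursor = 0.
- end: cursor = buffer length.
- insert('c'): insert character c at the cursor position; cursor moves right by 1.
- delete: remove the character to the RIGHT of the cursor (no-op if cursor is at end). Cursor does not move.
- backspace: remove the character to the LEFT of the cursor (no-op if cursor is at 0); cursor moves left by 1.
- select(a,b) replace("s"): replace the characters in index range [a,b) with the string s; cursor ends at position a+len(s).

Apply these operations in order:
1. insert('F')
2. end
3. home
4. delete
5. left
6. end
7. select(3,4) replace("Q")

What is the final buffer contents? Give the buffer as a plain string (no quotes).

After op 1 (insert('F')): buf='FESRUF' cursor=1
After op 2 (end): buf='FESRUF' cursor=6
After op 3 (home): buf='FESRUF' cursor=0
After op 4 (delete): buf='ESRUF' cursor=0
After op 5 (left): buf='ESRUF' cursor=0
After op 6 (end): buf='ESRUF' cursor=5
After op 7 (select(3,4) replace("Q")): buf='ESRQF' cursor=4

Answer: ESRQF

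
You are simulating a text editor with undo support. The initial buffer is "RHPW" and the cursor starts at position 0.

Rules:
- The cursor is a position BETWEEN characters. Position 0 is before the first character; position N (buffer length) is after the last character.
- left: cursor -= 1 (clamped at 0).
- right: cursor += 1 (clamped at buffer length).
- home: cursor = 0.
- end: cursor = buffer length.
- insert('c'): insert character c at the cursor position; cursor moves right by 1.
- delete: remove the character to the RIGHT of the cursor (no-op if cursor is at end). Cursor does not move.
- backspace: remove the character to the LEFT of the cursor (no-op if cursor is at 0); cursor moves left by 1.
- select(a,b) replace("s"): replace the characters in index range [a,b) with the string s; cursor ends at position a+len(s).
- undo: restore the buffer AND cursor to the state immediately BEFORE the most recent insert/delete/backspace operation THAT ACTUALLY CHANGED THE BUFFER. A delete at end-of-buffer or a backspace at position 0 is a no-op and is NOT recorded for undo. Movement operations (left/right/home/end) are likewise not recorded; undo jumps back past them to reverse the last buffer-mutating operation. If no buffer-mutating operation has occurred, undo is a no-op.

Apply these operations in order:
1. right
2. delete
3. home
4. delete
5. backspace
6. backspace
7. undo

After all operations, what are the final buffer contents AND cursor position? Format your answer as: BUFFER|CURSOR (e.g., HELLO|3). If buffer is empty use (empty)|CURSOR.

After op 1 (right): buf='RHPW' cursor=1
After op 2 (delete): buf='RPW' cursor=1
After op 3 (home): buf='RPW' cursor=0
After op 4 (delete): buf='PW' cursor=0
After op 5 (backspace): buf='PW' cursor=0
After op 6 (backspace): buf='PW' cursor=0
After op 7 (undo): buf='RPW' cursor=0

Answer: RPW|0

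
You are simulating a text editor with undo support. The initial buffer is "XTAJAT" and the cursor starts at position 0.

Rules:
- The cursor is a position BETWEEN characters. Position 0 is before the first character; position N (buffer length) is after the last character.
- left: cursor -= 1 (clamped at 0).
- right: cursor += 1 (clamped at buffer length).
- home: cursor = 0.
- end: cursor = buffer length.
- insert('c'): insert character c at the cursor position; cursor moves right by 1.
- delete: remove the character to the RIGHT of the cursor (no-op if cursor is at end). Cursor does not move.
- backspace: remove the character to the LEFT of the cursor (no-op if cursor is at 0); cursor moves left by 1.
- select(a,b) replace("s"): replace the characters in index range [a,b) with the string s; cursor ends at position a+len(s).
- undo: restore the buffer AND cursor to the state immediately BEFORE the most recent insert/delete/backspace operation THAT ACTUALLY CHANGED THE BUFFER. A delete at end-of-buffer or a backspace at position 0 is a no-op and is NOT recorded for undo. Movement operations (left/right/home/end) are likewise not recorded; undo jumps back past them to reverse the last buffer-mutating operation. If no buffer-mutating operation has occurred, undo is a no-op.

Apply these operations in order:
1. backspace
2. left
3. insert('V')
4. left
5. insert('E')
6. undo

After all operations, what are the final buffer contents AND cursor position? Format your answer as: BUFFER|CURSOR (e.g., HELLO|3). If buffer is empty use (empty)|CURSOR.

After op 1 (backspace): buf='XTAJAT' cursor=0
After op 2 (left): buf='XTAJAT' cursor=0
After op 3 (insert('V')): buf='VXTAJAT' cursor=1
After op 4 (left): buf='VXTAJAT' cursor=0
After op 5 (insert('E')): buf='EVXTAJAT' cursor=1
After op 6 (undo): buf='VXTAJAT' cursor=0

Answer: VXTAJAT|0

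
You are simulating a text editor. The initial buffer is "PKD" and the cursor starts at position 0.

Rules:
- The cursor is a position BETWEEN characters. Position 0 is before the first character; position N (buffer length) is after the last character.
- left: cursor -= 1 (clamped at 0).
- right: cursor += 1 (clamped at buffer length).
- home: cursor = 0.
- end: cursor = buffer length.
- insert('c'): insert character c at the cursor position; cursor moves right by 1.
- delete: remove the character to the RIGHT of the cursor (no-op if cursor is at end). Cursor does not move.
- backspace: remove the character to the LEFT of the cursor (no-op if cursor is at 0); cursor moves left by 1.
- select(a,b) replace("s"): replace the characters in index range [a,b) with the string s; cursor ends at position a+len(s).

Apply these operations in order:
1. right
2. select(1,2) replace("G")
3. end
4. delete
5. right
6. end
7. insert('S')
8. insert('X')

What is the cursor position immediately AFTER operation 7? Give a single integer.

After op 1 (right): buf='PKD' cursor=1
After op 2 (select(1,2) replace("G")): buf='PGD' cursor=2
After op 3 (end): buf='PGD' cursor=3
After op 4 (delete): buf='PGD' cursor=3
After op 5 (right): buf='PGD' cursor=3
After op 6 (end): buf='PGD' cursor=3
After op 7 (insert('S')): buf='PGDS' cursor=4

Answer: 4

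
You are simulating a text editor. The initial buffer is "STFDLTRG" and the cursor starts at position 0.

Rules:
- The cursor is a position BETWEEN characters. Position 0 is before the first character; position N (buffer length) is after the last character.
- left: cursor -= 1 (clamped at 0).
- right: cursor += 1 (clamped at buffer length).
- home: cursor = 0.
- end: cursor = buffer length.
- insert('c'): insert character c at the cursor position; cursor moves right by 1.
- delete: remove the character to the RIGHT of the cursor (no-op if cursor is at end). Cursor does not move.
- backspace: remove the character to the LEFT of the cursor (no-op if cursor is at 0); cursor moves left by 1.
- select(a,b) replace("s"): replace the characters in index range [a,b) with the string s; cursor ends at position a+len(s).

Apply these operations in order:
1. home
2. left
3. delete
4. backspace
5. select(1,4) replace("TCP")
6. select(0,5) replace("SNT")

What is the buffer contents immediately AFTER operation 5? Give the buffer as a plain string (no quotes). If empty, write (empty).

Answer: TTCPTRG

Derivation:
After op 1 (home): buf='STFDLTRG' cursor=0
After op 2 (left): buf='STFDLTRG' cursor=0
After op 3 (delete): buf='TFDLTRG' cursor=0
After op 4 (backspace): buf='TFDLTRG' cursor=0
After op 5 (select(1,4) replace("TCP")): buf='TTCPTRG' cursor=4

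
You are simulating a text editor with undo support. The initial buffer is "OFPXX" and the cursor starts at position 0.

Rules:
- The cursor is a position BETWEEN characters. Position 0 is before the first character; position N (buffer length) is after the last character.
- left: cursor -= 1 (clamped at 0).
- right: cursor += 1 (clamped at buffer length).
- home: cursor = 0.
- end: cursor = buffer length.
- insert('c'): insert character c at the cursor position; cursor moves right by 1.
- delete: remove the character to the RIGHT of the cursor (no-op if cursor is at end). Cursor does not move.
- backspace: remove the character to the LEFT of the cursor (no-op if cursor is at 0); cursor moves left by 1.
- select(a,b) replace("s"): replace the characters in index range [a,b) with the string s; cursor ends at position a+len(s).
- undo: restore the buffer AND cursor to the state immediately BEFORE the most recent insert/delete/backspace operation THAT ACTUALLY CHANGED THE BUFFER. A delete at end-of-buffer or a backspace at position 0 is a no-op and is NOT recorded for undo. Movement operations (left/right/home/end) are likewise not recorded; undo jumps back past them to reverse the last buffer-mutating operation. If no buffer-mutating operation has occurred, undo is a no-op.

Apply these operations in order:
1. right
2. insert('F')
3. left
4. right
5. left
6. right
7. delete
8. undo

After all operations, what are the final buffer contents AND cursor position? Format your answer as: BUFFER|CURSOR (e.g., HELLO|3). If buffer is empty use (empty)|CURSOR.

After op 1 (right): buf='OFPXX' cursor=1
After op 2 (insert('F')): buf='OFFPXX' cursor=2
After op 3 (left): buf='OFFPXX' cursor=1
After op 4 (right): buf='OFFPXX' cursor=2
After op 5 (left): buf='OFFPXX' cursor=1
After op 6 (right): buf='OFFPXX' cursor=2
After op 7 (delete): buf='OFPXX' cursor=2
After op 8 (undo): buf='OFFPXX' cursor=2

Answer: OFFPXX|2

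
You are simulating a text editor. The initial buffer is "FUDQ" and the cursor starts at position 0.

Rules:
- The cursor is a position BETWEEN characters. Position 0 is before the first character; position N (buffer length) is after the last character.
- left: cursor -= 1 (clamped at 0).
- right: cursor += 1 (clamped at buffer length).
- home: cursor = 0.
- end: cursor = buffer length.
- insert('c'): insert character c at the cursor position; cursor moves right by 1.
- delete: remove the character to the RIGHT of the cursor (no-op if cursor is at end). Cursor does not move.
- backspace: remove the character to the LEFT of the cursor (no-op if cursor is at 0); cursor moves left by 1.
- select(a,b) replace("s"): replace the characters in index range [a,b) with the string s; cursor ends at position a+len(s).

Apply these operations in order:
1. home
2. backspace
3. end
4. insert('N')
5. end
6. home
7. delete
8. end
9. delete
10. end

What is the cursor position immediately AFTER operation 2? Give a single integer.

Answer: 0

Derivation:
After op 1 (home): buf='FUDQ' cursor=0
After op 2 (backspace): buf='FUDQ' cursor=0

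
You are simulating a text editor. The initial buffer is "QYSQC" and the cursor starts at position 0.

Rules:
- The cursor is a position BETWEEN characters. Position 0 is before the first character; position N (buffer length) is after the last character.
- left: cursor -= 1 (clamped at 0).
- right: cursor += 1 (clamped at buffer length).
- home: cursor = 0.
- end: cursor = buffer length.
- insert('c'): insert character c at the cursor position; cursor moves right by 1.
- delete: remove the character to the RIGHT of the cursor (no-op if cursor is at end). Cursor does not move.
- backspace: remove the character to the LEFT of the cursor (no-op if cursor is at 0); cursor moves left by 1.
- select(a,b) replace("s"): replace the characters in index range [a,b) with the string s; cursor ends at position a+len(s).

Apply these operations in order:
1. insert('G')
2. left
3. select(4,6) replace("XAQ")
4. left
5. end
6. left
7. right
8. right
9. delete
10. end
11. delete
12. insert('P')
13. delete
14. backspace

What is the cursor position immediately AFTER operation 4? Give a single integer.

After op 1 (insert('G')): buf='GQYSQC' cursor=1
After op 2 (left): buf='GQYSQC' cursor=0
After op 3 (select(4,6) replace("XAQ")): buf='GQYSXAQ' cursor=7
After op 4 (left): buf='GQYSXAQ' cursor=6

Answer: 6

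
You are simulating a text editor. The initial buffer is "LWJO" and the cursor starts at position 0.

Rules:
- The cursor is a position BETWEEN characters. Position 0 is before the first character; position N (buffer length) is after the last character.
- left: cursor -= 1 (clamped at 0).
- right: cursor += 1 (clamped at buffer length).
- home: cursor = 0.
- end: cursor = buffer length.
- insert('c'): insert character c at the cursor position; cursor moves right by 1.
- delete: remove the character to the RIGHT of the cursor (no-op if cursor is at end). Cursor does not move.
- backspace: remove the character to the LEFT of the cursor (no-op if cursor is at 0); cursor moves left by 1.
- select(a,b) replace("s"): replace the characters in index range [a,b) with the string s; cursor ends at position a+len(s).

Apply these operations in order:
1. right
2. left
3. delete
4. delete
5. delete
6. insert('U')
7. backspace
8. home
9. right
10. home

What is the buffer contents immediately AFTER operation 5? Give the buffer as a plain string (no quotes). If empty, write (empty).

Answer: O

Derivation:
After op 1 (right): buf='LWJO' cursor=1
After op 2 (left): buf='LWJO' cursor=0
After op 3 (delete): buf='WJO' cursor=0
After op 4 (delete): buf='JO' cursor=0
After op 5 (delete): buf='O' cursor=0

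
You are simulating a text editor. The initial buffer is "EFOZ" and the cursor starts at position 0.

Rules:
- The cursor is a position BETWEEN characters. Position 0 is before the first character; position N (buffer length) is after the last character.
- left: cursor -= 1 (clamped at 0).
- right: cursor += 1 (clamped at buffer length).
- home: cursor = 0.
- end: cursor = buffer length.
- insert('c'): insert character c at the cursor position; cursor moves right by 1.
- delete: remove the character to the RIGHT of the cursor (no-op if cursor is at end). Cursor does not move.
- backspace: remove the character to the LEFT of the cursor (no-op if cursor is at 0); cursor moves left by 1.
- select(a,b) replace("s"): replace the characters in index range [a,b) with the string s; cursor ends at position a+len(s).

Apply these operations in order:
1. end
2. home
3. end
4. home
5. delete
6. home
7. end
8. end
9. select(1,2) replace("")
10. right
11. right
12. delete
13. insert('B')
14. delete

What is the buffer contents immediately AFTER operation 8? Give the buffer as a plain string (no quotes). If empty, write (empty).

Answer: FOZ

Derivation:
After op 1 (end): buf='EFOZ' cursor=4
After op 2 (home): buf='EFOZ' cursor=0
After op 3 (end): buf='EFOZ' cursor=4
After op 4 (home): buf='EFOZ' cursor=0
After op 5 (delete): buf='FOZ' cursor=0
After op 6 (home): buf='FOZ' cursor=0
After op 7 (end): buf='FOZ' cursor=3
After op 8 (end): buf='FOZ' cursor=3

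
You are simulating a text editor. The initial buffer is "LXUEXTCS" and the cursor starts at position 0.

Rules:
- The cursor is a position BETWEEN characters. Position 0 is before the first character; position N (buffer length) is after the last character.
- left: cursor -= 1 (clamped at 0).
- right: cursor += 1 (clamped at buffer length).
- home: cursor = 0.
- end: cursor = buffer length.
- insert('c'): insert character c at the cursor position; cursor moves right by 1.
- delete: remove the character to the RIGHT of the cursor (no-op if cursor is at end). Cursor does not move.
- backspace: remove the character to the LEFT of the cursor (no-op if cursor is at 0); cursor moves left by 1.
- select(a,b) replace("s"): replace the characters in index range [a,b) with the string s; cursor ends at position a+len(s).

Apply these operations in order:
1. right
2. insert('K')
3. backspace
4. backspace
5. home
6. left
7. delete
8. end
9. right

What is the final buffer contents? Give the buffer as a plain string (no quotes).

Answer: UEXTCS

Derivation:
After op 1 (right): buf='LXUEXTCS' cursor=1
After op 2 (insert('K')): buf='LKXUEXTCS' cursor=2
After op 3 (backspace): buf='LXUEXTCS' cursor=1
After op 4 (backspace): buf='XUEXTCS' cursor=0
After op 5 (home): buf='XUEXTCS' cursor=0
After op 6 (left): buf='XUEXTCS' cursor=0
After op 7 (delete): buf='UEXTCS' cursor=0
After op 8 (end): buf='UEXTCS' cursor=6
After op 9 (right): buf='UEXTCS' cursor=6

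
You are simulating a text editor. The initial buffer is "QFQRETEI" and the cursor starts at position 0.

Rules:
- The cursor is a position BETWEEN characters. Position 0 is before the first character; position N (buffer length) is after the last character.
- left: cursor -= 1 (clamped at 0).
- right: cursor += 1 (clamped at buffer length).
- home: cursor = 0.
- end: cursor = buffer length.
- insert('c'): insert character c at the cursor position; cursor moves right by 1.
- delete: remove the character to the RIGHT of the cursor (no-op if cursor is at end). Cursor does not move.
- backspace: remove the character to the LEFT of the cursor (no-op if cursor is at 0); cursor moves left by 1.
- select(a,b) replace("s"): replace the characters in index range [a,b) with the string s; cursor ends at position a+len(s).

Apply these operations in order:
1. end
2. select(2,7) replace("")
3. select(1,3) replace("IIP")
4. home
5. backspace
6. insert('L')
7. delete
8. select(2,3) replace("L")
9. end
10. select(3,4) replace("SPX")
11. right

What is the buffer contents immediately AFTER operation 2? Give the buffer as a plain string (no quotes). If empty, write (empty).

Answer: QFI

Derivation:
After op 1 (end): buf='QFQRETEI' cursor=8
After op 2 (select(2,7) replace("")): buf='QFI' cursor=2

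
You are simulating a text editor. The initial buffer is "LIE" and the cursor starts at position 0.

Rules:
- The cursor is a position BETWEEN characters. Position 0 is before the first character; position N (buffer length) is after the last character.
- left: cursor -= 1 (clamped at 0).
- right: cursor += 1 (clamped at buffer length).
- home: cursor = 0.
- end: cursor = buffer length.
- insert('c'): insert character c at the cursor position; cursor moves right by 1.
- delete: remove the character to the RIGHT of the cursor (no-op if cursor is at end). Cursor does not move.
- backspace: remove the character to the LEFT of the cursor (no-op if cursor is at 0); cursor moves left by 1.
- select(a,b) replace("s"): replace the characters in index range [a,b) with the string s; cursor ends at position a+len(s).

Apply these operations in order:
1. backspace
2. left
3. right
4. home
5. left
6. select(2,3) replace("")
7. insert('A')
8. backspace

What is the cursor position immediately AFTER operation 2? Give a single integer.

Answer: 0

Derivation:
After op 1 (backspace): buf='LIE' cursor=0
After op 2 (left): buf='LIE' cursor=0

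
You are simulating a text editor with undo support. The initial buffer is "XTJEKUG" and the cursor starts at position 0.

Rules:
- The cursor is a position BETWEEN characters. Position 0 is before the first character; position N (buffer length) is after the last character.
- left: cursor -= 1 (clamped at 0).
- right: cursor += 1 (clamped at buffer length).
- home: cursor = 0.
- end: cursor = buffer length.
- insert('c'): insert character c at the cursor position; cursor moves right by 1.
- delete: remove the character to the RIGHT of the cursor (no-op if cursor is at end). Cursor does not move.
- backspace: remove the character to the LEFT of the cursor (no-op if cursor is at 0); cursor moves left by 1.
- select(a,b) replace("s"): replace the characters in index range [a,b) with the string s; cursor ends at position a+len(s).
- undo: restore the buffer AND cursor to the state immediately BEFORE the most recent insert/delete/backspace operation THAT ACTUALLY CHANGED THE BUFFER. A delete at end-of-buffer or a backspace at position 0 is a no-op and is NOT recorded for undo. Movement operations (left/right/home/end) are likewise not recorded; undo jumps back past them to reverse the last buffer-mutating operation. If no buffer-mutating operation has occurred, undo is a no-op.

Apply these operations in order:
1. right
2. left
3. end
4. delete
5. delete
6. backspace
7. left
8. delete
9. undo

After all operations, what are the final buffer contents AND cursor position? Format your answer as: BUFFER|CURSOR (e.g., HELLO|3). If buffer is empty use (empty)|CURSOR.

Answer: XTJEKU|5

Derivation:
After op 1 (right): buf='XTJEKUG' cursor=1
After op 2 (left): buf='XTJEKUG' cursor=0
After op 3 (end): buf='XTJEKUG' cursor=7
After op 4 (delete): buf='XTJEKUG' cursor=7
After op 5 (delete): buf='XTJEKUG' cursor=7
After op 6 (backspace): buf='XTJEKU' cursor=6
After op 7 (left): buf='XTJEKU' cursor=5
After op 8 (delete): buf='XTJEK' cursor=5
After op 9 (undo): buf='XTJEKU' cursor=5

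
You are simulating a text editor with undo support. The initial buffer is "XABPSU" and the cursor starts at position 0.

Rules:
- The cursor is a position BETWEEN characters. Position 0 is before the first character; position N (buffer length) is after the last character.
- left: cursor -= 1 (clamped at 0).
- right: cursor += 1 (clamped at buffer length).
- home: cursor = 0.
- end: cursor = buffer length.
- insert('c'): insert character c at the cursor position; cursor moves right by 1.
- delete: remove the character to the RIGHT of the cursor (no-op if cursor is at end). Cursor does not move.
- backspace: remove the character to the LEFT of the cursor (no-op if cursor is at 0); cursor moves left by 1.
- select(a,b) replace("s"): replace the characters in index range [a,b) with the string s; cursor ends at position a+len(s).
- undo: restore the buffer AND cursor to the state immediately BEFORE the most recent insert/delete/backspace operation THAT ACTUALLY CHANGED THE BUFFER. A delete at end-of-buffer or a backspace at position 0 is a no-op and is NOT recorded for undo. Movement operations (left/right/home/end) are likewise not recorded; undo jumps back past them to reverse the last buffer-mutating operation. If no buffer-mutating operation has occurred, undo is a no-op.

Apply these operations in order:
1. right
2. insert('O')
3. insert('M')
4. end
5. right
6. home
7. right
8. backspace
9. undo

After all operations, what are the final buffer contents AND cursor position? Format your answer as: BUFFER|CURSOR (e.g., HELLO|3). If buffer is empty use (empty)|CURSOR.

After op 1 (right): buf='XABPSU' cursor=1
After op 2 (insert('O')): buf='XOABPSU' cursor=2
After op 3 (insert('M')): buf='XOMABPSU' cursor=3
After op 4 (end): buf='XOMABPSU' cursor=8
After op 5 (right): buf='XOMABPSU' cursor=8
After op 6 (home): buf='XOMABPSU' cursor=0
After op 7 (right): buf='XOMABPSU' cursor=1
After op 8 (backspace): buf='OMABPSU' cursor=0
After op 9 (undo): buf='XOMABPSU' cursor=1

Answer: XOMABPSU|1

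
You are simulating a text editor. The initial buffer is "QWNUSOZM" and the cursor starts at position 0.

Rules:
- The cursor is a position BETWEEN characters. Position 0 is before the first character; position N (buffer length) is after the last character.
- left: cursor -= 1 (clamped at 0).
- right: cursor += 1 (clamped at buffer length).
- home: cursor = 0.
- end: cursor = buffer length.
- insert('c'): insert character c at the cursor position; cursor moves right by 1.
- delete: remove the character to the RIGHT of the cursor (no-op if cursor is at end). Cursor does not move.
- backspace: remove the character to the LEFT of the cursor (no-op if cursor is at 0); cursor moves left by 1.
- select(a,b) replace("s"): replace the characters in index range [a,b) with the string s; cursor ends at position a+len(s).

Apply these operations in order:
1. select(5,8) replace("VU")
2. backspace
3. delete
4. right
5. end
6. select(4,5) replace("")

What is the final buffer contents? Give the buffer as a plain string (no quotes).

After op 1 (select(5,8) replace("VU")): buf='QWNUSVU' cursor=7
After op 2 (backspace): buf='QWNUSV' cursor=6
After op 3 (delete): buf='QWNUSV' cursor=6
After op 4 (right): buf='QWNUSV' cursor=6
After op 5 (end): buf='QWNUSV' cursor=6
After op 6 (select(4,5) replace("")): buf='QWNUV' cursor=4

Answer: QWNUV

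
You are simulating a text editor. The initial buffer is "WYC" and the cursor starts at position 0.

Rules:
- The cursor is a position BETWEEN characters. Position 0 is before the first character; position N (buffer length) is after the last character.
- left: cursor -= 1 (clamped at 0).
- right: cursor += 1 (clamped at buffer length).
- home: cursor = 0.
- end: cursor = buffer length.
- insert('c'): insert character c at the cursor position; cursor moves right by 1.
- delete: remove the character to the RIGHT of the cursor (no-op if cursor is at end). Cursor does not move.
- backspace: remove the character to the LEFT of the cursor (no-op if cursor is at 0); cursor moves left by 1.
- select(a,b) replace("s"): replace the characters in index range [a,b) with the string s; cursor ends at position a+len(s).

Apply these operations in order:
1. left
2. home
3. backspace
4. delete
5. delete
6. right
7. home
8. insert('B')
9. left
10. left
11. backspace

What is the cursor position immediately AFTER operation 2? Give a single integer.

After op 1 (left): buf='WYC' cursor=0
After op 2 (home): buf='WYC' cursor=0

Answer: 0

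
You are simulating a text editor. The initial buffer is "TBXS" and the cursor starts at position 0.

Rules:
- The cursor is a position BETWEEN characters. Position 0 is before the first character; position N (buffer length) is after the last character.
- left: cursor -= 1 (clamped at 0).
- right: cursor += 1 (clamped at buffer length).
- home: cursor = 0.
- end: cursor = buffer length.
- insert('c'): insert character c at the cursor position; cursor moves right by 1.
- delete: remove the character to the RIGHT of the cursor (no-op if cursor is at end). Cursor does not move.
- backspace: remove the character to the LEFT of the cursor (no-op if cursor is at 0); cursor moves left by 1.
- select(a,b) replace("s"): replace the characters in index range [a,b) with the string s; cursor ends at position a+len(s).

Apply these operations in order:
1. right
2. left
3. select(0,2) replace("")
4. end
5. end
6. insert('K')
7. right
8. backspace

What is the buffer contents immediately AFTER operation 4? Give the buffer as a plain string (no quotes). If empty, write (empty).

After op 1 (right): buf='TBXS' cursor=1
After op 2 (left): buf='TBXS' cursor=0
After op 3 (select(0,2) replace("")): buf='XS' cursor=0
After op 4 (end): buf='XS' cursor=2

Answer: XS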